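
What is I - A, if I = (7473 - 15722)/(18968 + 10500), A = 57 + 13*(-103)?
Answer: 37769727/29468 ≈ 1281.7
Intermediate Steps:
A = -1282 (A = 57 - 1339 = -1282)
I = -8249/29468 ≈ -0.27993
I - A = -8249/29468 - 1*(-1282) = -8249/29468 + 1282 = 37769727/29468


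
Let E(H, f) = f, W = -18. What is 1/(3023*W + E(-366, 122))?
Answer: -1/54292 ≈ -1.8419e-5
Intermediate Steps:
1/(3023*W + E(-366, 122)) = 1/(3023*(-18) + 122) = 1/(-54414 + 122) = 1/(-54292) = -1/54292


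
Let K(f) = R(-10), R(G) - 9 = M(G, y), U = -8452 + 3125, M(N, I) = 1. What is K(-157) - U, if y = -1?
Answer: 5337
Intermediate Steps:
U = -5327
R(G) = 10 (R(G) = 9 + 1 = 10)
K(f) = 10
K(-157) - U = 10 - 1*(-5327) = 10 + 5327 = 5337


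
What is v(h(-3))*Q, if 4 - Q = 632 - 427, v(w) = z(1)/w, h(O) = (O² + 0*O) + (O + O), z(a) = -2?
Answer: 134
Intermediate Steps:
h(O) = O² + 2*O (h(O) = (O² + 0) + 2*O = O² + 2*O)
v(w) = -2/w
Q = -201 (Q = 4 - (632 - 427) = 4 - 1*205 = 4 - 205 = -201)
v(h(-3))*Q = -2*(-1/(3*(2 - 3)))*(-201) = -2/((-3*(-1)))*(-201) = -2/3*(-201) = -2*⅓*(-201) = -⅔*(-201) = 134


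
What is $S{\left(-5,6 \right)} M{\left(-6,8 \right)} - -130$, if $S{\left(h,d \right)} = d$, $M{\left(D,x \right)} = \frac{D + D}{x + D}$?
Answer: $94$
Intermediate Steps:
$M{\left(D,x \right)} = \frac{2 D}{D + x}$
$S{\left(-5,6 \right)} M{\left(-6,8 \right)} - -130 = 6 \cdot 2 \left(-6\right) \frac{1}{-6 + 8} - -130 = 6 \cdot 2 \left(-6\right) \frac{1}{2} + 130 = 6 \left(-6\right) + 130 = -36 + 130 = 94$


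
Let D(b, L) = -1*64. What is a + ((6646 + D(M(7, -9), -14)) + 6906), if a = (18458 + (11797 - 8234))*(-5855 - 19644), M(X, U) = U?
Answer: -561499991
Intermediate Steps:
D(b, L) = -64
a = -561513479 (a = (18458 + 3563)*(-25499) = 22021*(-25499) = -561513479)
a + ((6646 + D(M(7, -9), -14)) + 6906) = -561513479 + ((6646 - 64) + 6906) = -561513479 + (6582 + 6906) = -561513479 + 13488 = -561499991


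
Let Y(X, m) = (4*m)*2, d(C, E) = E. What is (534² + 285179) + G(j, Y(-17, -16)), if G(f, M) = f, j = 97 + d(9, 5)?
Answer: 570437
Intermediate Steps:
Y(X, m) = 8*m
j = 102 (j = 97 + 5 = 102)
(534² + 285179) + G(j, Y(-17, -16)) = (534² + 285179) + 102 = (285156 + 285179) + 102 = 570335 + 102 = 570437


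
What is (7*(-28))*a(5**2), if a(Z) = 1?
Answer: -196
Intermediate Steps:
(7*(-28))*a(5**2) = (7*(-28))*1 = -196*1 = -196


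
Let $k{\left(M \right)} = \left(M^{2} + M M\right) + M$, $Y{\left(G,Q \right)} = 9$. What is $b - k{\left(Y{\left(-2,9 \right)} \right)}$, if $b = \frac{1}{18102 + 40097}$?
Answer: $- \frac{9952028}{58199} \approx -171.0$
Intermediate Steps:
$k{\left(M \right)} = M + 2 M^{2}$ ($k{\left(M \right)} = \left(M^{2} + M^{2}\right) + M = 2 M^{2} + M = M + 2 M^{2}$)
$b = \frac{1}{58199} \approx 1.7182 \cdot 10^{-5}$
$b - k{\left(Y{\left(-2,9 \right)} \right)} = \frac{1}{58199} - 9 \left(1 + 2 \cdot 9\right) = \frac{1}{58199} - 9 \left(1 + 18\right) = \frac{1}{58199} - 9 \cdot 19 = \frac{1}{58199} - 171 = - \frac{9952028}{58199}$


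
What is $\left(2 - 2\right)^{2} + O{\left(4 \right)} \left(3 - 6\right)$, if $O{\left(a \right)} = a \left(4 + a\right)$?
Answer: $-96$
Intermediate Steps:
$\left(2 - 2\right)^{2} + O{\left(4 \right)} \left(3 - 6\right) = \left(2 - 2\right)^{2} + 4 \left(4 + 4\right) \left(3 - 6\right) = 0^{2} + 4 \cdot 8 \left(3 - 6\right) = 0 + 32 \left(-3\right) = 0 - 96 = -96$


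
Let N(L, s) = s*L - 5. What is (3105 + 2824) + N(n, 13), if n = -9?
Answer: 5807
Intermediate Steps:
N(L, s) = -5 + L*s (N(L, s) = L*s - 5 = -5 + L*s)
(3105 + 2824) + N(n, 13) = (3105 + 2824) + (-5 - 9*13) = 5929 + (-5 - 117) = 5929 - 122 = 5807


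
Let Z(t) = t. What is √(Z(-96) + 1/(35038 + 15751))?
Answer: I*√247634111227/50789 ≈ 9.798*I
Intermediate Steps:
√(Z(-96) + 1/(35038 + 15751)) = √(-96 + 1/(35038 + 15751)) = √(-96 + 1/50789) = √(-4875743/50789) = I*√247634111227/50789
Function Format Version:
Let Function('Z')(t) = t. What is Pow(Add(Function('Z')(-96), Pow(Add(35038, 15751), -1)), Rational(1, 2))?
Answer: Mul(Rational(1, 50789), I, Pow(247634111227, Rational(1, 2))) ≈ Mul(9.7980, I)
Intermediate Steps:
Pow(Add(Function('Z')(-96), Pow(Add(35038, 15751), -1)), Rational(1, 2)) = Pow(Add(-96, Pow(Add(35038, 15751), -1)), Rational(1, 2)) = Pow(Add(-96, Pow(50789, -1)), Rational(1, 2)) = Pow(Add(-96, Rational(1, 50789)), Rational(1, 2)) = Pow(Rational(-4875743, 50789), Rational(1, 2)) = Mul(Rational(1, 50789), I, Pow(247634111227, Rational(1, 2)))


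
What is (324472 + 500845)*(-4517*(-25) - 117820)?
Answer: -4039926715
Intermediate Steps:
(324472 + 500845)*(-4517*(-25) - 117820) = 825317*(112925 - 117820) = 825317*(-4895) = -4039926715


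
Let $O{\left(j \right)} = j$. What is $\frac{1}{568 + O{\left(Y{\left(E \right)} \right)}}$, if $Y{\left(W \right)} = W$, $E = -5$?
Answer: $\frac{1}{563} \approx 0.0017762$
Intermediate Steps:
$\frac{1}{568 + O{\left(Y{\left(E \right)} \right)}} = \frac{1}{568 - 5} = \frac{1}{563}$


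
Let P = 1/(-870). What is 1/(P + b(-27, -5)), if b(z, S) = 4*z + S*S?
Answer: -870/72211 ≈ -0.012048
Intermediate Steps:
P = -1/870 ≈ -0.0011494
b(z, S) = S² + 4*z (b(z, S) = 4*z + S² = S² + 4*z)
1/(P + b(-27, -5)) = 1/(-1/870 + ((-5)² + 4*(-27))) = 1/(-1/870 + (25 - 108)) = 1/(-1/870 - 83) = 1/(-72211/870) = -870/72211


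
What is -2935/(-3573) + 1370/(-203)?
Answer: -4299205/725319 ≈ -5.9273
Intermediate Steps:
-2935/(-3573) + 1370/(-203) = -2935*(-1/3573) + 1370*(-1/203) = 2935/3573 - 1370/203 = -4299205/725319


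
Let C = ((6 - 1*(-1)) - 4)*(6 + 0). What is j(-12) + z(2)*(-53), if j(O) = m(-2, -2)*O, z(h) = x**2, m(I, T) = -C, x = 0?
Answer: 216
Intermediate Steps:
C = 18 (C = ((6 + 1) - 4)*6 = (7 - 4)*6 = 3*6 = 18)
m(I, T) = -18 (m(I, T) = -1*18 = -18)
z(h) = 0 (z(h) = 0**2 = 0)
j(O) = -18*O
j(-12) + z(2)*(-53) = -18*(-12) + 0*(-53) = 216 + 0 = 216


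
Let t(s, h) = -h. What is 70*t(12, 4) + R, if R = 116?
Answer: -164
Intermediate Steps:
70*t(12, 4) + R = 70*(-1*4) + 116 = 70*(-4) + 116 = -280 + 116 = -164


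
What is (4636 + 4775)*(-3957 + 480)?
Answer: -32722047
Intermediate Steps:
(4636 + 4775)*(-3957 + 480) = 9411*(-3477) = -32722047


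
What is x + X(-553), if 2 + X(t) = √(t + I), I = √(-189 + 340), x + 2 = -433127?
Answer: -433131 + I*√(553 - √151) ≈ -4.3313e+5 + 23.253*I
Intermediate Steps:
x = -433129 (x = -2 - 433127 = -433129)
I = √151 ≈ 12.288
X(t) = -2 + √(t + √151)
x + X(-553) = -433129 + (-2 + √(-553 + √151)) = -433131 + √(-553 + √151)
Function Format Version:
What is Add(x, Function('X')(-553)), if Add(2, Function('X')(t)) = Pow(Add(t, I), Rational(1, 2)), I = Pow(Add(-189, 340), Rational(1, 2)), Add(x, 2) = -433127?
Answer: Add(-433131, Mul(I, Pow(Add(553, Mul(-1, Pow(151, Rational(1, 2)))), Rational(1, 2)))) ≈ Add(-4.3313e+5, Mul(23.253, I))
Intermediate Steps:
x = -433129 (x = Add(-2, -433127) = -433129)
I = Pow(151, Rational(1, 2)) ≈ 12.288
Function('X')(t) = Add(-2, Pow(Add(t, Pow(151, Rational(1, 2))), Rational(1, 2)))
Add(x, Function('X')(-553)) = Add(-433129, Add(-2, Pow(Add(-553, Pow(151, Rational(1, 2))), Rational(1, 2)))) = Add(-433131, Pow(Add(-553, Pow(151, Rational(1, 2))), Rational(1, 2)))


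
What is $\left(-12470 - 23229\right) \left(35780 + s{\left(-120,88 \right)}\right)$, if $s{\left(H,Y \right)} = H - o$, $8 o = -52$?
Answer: $- \frac{2546516767}{2} \approx -1.2733 \cdot 10^{9}$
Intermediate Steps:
$o = - \frac{13}{2}$ ($o = \frac{1}{8} \left(-52\right) = - \frac{13}{2} \approx -6.5$)
$s{\left(H,Y \right)} = \frac{13}{2} + H$ ($s{\left(H,Y \right)} = H - - \frac{13}{2} = H + \frac{13}{2} = \frac{13}{2} + H$)
$\left(-12470 - 23229\right) \left(35780 + s{\left(-120,88 \right)}\right) = \left(-12470 - 23229\right) \left(35780 + \left(\frac{13}{2} - 120\right)\right) = - 35699 \left(35780 - \frac{227}{2}\right) = \left(-35699\right) \frac{71333}{2} = - \frac{2546516767}{2}$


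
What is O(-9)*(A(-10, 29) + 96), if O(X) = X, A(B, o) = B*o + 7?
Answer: 1683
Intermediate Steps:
A(B, o) = 7 + B*o
O(-9)*(A(-10, 29) + 96) = -9*((7 - 10*29) + 96) = -9*((7 - 290) + 96) = -9*(-283 + 96) = -9*(-187) = 1683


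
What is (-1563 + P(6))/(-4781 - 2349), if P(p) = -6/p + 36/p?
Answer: 779/3565 ≈ 0.21851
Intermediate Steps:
P(p) = 30/p
(-1563 + P(6))/(-4781 - 2349) = (-1563 + 30/6)/(-4781 - 2349) = (-1563 + 30*(1/6))/(-7130) = (-1563 + 5)*(-1/7130) = -1558*(-1/7130) = 779/3565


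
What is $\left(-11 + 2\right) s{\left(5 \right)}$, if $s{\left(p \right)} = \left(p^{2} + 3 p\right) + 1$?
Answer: $-369$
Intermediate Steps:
$s{\left(p \right)} = 1 + p^{2} + 3 p$
$\left(-11 + 2\right) s{\left(5 \right)} = \left(-11 + 2\right) \left(1 + 5^{2} + 3 \cdot 5\right) = - 9 \left(1 + 25 + 15\right) = \left(-9\right) 41 = -369$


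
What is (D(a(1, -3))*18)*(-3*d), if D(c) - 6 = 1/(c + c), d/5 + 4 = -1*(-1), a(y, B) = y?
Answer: 5265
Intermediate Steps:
d = -15 (d = -20 + 5*(-1*(-1)) = -20 + 5*1 = -20 + 5 = -15)
D(c) = 6 + 1/(2*c) (D(c) = 6 + 1/(c + c) = 6 + 1/(2*c))
(D(a(1, -3))*18)*(-3*d) = ((6 + (½)/1)*18)*(-3*(-15)) = ((6 + (½)*1)*18)*45 = ((6 + ½)*18)*45 = ((13/2)*18)*45 = 117*45 = 5265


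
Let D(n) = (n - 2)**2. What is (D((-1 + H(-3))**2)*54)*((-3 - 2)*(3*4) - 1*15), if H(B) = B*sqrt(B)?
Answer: -2737800 + 1360800*I*sqrt(3) ≈ -2.7378e+6 + 2.357e+6*I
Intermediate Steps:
H(B) = B**(3/2)
D(n) = (-2 + n)**2
(D((-1 + H(-3))**2)*54)*((-3 - 2)*(3*4) - 1*15) = ((-2 + (-1 + (-3)**(3/2))**2)**2*54)*((-3 - 2)*(3*4) - 1*15) = ((-2 + (-1 - 3*I*sqrt(3))**2)**2*54)*(-5*12 - 15) = (54*(-2 + (-1 - 3*I*sqrt(3))**2)**2)*(-60 - 15) = (54*(-2 + (-1 - 3*I*sqrt(3))**2)**2)*(-75) = -4050*(-2 + (-1 - 3*I*sqrt(3))**2)**2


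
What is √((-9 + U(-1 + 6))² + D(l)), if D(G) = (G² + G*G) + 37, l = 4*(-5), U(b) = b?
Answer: √853 ≈ 29.206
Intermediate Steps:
l = -20
D(G) = 37 + 2*G² (D(G) = (G² + G²) + 37 = 2*G² + 37 = 37 + 2*G²)
√((-9 + U(-1 + 6))² + D(l)) = √((-9 + (-1 + 6))² + (37 + 2*(-20)²)) = √((-9 + 5)² + (37 + 2*400)) = √((-4)² + (37 + 800)) = √(16 + 837) = √853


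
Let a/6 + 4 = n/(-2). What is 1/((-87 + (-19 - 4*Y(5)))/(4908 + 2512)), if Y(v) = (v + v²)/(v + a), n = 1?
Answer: -5830/79 ≈ -73.797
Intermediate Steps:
a = -27 (a = -24 + 6*(1/(-2)) = -24 + 6*(1*(-½)) = -24 + 6*(-½) = -24 - 3 = -27)
Y(v) = (v + v²)/(-27 + v) (Y(v) = (v + v²)/(v - 27) = (v + v²)/(-27 + v))
1/((-87 + (-19 - 4*Y(5)))/(4908 + 2512)) = 1/((-87 + (-19 - 20*(1 + 5)/(-27 + 5)))/(4908 + 2512)) = 1/((-87 + (-19 - 20*6/(-22)))/7420) = 1/((-87 + (-19 - 20*(-1)*6/22))*(1/7420)) = 1/((-87 + (-19 - 4*(-15/11)))*(1/7420)) = 1/((-87 + (-19 + 60/11))*(1/7420)) = 1/((-87 - 149/11)*(1/7420)) = 1/(-1106/11*1/7420) = 1/(-79/5830) = -5830/79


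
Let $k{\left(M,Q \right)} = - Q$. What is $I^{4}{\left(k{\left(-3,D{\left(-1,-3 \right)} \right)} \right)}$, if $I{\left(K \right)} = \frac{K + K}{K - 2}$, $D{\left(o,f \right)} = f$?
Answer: $1296$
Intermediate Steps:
$I{\left(K \right)} = \frac{2 K}{-2 + K}$
$I^{4}{\left(k{\left(-3,D{\left(-1,-3 \right)} \right)} \right)} = \left(\frac{2 \left(\left(-1\right) \left(-3\right)\right)}{-2 - -3}\right)^{4} = \left(2 \cdot 3 \frac{1}{-2 + 3}\right)^{4} = \left(2 \cdot 3 \cdot 1^{-1}\right)^{4} = \left(2 \cdot 3 \cdot 1\right)^{4} = 6^{4} = 1296$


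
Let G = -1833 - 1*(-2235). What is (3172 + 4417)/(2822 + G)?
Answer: 7589/3224 ≈ 2.3539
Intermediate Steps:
G = 402 (G = -1833 + 2235 = 402)
(3172 + 4417)/(2822 + G) = (3172 + 4417)/(2822 + 402) = 7589/3224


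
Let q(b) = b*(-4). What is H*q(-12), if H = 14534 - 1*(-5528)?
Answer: 962976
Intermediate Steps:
q(b) = -4*b
H = 20062 (H = 14534 + 5528 = 20062)
H*q(-12) = 20062*(-4*(-12)) = 20062*48 = 962976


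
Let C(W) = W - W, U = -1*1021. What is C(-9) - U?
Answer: 1021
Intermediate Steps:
U = -1021
C(W) = 0
C(-9) - U = 0 - 1*(-1021) = 0 + 1021 = 1021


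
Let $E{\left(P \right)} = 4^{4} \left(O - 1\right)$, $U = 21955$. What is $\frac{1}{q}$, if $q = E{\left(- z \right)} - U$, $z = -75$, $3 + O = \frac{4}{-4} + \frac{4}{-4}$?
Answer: $- \frac{1}{23491} \approx -4.2569 \cdot 10^{-5}$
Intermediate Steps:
$O = -5$ ($O = -3 + \left(\frac{4}{-4} + \frac{4}{-4}\right) = -3 + \left(4 \left(- \frac{1}{4}\right) + 4 \left(- \frac{1}{4}\right)\right) = -3 - 2 = -5$)
$E{\left(P \right)} = -1536$ ($E{\left(P \right)} = 4^{4} \left(-5 - 1\right) = 256 \left(-6\right) = -1536$)
$q = -23491$ ($q = -1536 - 21955 = -23491$)
$\frac{1}{q} = \frac{1}{-23491} = - \frac{1}{23491}$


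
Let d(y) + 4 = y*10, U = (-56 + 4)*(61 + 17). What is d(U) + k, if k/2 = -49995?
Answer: -140554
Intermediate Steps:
k = -99990 (k = 2*(-49995) = -99990)
U = -4056 (U = -52*78 = -4056)
d(y) = -4 + 10*y (d(y) = -4 + y*10 = -4 + 10*y)
d(U) + k = (-4 + 10*(-4056)) - 99990 = (-4 - 40560) - 99990 = -40564 - 99990 = -140554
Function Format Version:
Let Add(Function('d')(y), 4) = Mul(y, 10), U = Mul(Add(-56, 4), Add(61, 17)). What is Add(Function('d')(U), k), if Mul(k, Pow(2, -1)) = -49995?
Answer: -140554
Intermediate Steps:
k = -99990 (k = Mul(2, -49995) = -99990)
U = -4056 (U = Mul(-52, 78) = -4056)
Function('d')(y) = Add(-4, Mul(10, y)) (Function('d')(y) = Add(-4, Mul(y, 10)) = Add(-4, Mul(10, y)))
Add(Function('d')(U), k) = Add(Add(-4, Mul(10, -4056)), -99990) = Add(Add(-4, -40560), -99990) = Add(-40564, -99990) = -140554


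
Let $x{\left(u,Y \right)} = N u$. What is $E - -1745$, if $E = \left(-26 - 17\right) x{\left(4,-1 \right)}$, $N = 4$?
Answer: $1057$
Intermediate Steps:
$x{\left(u,Y \right)} = 4 u$
$E = -688$ ($E = \left(-26 - 17\right) 4 \cdot 4 = \left(-43\right) 16 = -688$)
$E - -1745 = -688 - -1745 = -688 + 1745 = 1057$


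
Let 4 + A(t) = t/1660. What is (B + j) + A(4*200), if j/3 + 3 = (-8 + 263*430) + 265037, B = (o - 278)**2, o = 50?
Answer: 98465264/83 ≈ 1.1863e+6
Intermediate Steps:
A(t) = -4 + t/1660
B = 51984 (B = (50 - 278)**2 = (-228)**2 = 51984)
j = 1134348 (j = -9 + 3*((-8 + 263*430) + 265037) = -9 + 3*((-8 + 113090) + 265037) = -9 + 3*(113082 + 265037) = -9 + 3*378119 = -9 + 1134357 = 1134348)
(B + j) + A(4*200) = (51984 + 1134348) + (-4 + (4*200)/1660) = 1186332 + (-4 + (1/1660)*800) = 1186332 + (-4 + 40/83) = 1186332 - 292/83 = 98465264/83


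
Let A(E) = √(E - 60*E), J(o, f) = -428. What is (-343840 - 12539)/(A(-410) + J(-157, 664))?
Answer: 25421702/26499 + 118793*√24190/52998 ≈ 1308.0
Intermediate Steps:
A(E) = √59*√(-E) (A(E) = √(-59*E) = √59*√(-E))
(-343840 - 12539)/(A(-410) + J(-157, 664)) = (-343840 - 12539)/(√59*√(-1*(-410)) - 428) = -356379/(√59*√410 - 428) = -356379/(√24190 - 428) = -356379/(-428 + √24190)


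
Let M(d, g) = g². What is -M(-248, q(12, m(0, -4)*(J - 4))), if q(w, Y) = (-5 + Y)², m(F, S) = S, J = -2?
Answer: -130321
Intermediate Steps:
-M(-248, q(12, m(0, -4)*(J - 4))) = -((-5 - 4*(-2 - 4))²)² = -((-5 - 4*(-6))²)² = -((-5 + 24)²)² = -(19²)² = -1*361² = -1*130321 = -130321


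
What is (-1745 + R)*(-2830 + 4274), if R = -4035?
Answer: -8346320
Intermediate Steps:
(-1745 + R)*(-2830 + 4274) = (-1745 - 4035)*(-2830 + 4274) = -5780*1444 = -8346320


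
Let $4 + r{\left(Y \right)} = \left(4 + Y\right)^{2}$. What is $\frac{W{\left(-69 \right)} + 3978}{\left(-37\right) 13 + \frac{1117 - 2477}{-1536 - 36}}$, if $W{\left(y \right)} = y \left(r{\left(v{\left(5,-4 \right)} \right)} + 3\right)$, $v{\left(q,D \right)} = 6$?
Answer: $\frac{1121229}{188693} \approx 5.9421$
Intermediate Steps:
$r{\left(Y \right)} = -4 + \left(4 + Y\right)^{2}$
$W{\left(y \right)} = 99 y$ ($W{\left(y \right)} = y \left(\left(-4 + \left(4 + 6\right)^{2}\right) + 3\right) = y \left(\left(-4 + 10^{2}\right) + 3\right) = y \left(\left(-4 + 100\right) + 3\right) = y \left(96 + 3\right) = y 99 = 99 y$)
$\frac{W{\left(-69 \right)} + 3978}{\left(-37\right) 13 + \frac{1117 - 2477}{-1536 - 36}} = \frac{99 \left(-69\right) + 3978}{\left(-37\right) 13 + \frac{1117 - 2477}{-1536 - 36}} = \frac{-6831 + 3978}{-481 - \frac{1360}{-1572}} = - \frac{2853}{-481 - - \frac{340}{393}} = - \frac{2853}{-481 + \frac{340}{393}} = - \frac{2853}{- \frac{188693}{393}} = \left(-2853\right) \left(- \frac{393}{188693}\right) = \frac{1121229}{188693}$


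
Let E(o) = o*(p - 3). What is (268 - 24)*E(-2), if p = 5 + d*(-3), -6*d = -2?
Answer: -488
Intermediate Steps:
d = 1/3 (d = -1/6*(-2) = 1/3 ≈ 0.33333)
p = 4 (p = 5 + (1/3)*(-3) = 5 - 1 = 4)
E(o) = o (E(o) = o*(4 - 3) = o*1 = o)
(268 - 24)*E(-2) = (268 - 24)*(-2) = 244*(-2) = -488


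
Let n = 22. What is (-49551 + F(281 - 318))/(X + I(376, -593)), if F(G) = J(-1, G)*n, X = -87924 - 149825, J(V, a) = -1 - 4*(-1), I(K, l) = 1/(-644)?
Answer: 31868340/153110357 ≈ 0.20814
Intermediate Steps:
I(K, l) = -1/644
J(V, a) = 3 (J(V, a) = -1 + 4 = 3)
X = -237749
F(G) = 66 (F(G) = 3*22 = 66)
(-49551 + F(281 - 318))/(X + I(376, -593)) = (-49551 + 66)/(-237749 - 1/644) = -49485/(-153110357/644) = -49485*(-644/153110357) = 31868340/153110357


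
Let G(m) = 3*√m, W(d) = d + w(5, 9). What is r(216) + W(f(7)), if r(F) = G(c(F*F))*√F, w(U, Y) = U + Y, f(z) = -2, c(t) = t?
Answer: 12 + 3888*√6 ≈ 9535.6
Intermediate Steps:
W(d) = 14 + d (W(d) = d + (5 + 9) = d + 14 = 14 + d)
r(F) = 3*√F*√(F²) (r(F) = (3*√(F*F))*√F = (3*√(F²))*√F = 3*√F*√(F²))
r(216) + W(f(7)) = 3*√216*√(216²) + (14 - 2) = 3*(6*√6)*√46656 + 12 = 3*(6*√6)*216 + 12 = 3888*√6 + 12 = 12 + 3888*√6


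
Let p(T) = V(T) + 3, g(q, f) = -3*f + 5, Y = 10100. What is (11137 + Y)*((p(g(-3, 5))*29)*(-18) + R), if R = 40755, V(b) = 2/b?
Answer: 4172369679/5 ≈ 8.3447e+8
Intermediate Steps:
g(q, f) = 5 - 3*f
p(T) = 3 + 2/T (p(T) = 2/T + 3 = 3 + 2/T)
(11137 + Y)*((p(g(-3, 5))*29)*(-18) + R) = (11137 + 10100)*(((3 + 2/(5 - 3*5))*29)*(-18) + 40755) = 21237*(((3 + 2/(5 - 15))*29)*(-18) + 40755) = 21237*(((3 + 2/(-10))*29)*(-18) + 40755) = 21237*(((3 + 2*(-⅒))*29)*(-18) + 40755) = 21237*(((3 - ⅕)*29)*(-18) + 40755) = 21237*(((14/5)*29)*(-18) + 40755) = 21237*((406/5)*(-18) + 40755) = 21237*(-7308/5 + 40755) = 21237*(196467/5) = 4172369679/5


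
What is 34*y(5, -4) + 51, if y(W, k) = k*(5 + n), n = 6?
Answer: -1445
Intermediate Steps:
y(W, k) = 11*k (y(W, k) = k*(5 + 6) = k*11 = 11*k)
34*y(5, -4) + 51 = 34*(11*(-4)) + 51 = 34*(-44) + 51 = -1496 + 51 = -1445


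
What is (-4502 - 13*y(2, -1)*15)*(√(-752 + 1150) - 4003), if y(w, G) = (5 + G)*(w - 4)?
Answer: 11776826 - 2942*√398 ≈ 1.1718e+7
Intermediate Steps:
y(w, G) = (-4 + w)*(5 + G) (y(w, G) = (5 + G)*(-4 + w) = (-4 + w)*(5 + G))
(-4502 - 13*y(2, -1)*15)*(√(-752 + 1150) - 4003) = (-4502 - 13*(-20 - 4*(-1) + 5*2 - 1*2)*15)*(√(-752 + 1150) - 4003) = (-4502 - 13*(-20 + 4 + 10 - 2)*15)*(√398 - 4003) = (-4502 - 13*(-8)*15)*(-4003 + √398) = (-4502 + 104*15)*(-4003 + √398) = (-4502 + 1560)*(-4003 + √398) = -2942*(-4003 + √398) = 11776826 - 2942*√398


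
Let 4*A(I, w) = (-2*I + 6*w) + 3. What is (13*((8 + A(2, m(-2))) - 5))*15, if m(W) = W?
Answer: -195/4 ≈ -48.750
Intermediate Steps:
A(I, w) = ¾ - I/2 + 3*w/2 (A(I, w) = ((-2*I + 6*w) + 3)/4 = (3 - 2*I + 6*w)/4 = ¾ - I/2 + 3*w/2)
(13*((8 + A(2, m(-2))) - 5))*15 = (13*((8 + (¾ - ½*2 + (3/2)*(-2))) - 5))*15 = (13*((8 + (¾ - 1 - 3)) - 5))*15 = (13*((8 - 13/4) - 5))*15 = (13*(19/4 - 5))*15 = (13*(-¼))*15 = -13/4*15 = -195/4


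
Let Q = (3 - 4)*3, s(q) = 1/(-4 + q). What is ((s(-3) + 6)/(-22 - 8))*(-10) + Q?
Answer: -22/21 ≈ -1.0476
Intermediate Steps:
Q = -3 (Q = -1*3 = -3)
((s(-3) + 6)/(-22 - 8))*(-10) + Q = ((1/(-4 - 3) + 6)/(-22 - 8))*(-10) - 3 = ((1/(-7) + 6)/(-30))*(-10) - 3 = ((-1/7 + 6)*(-1/30))*(-10) - 3 = ((41/7)*(-1/30))*(-10) - 3 = -41/210*(-10) - 3 = 41/21 - 3 = -22/21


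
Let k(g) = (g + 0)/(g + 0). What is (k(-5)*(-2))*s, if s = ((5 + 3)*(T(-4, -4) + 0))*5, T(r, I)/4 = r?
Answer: 1280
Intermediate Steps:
T(r, I) = 4*r
s = -640 (s = ((5 + 3)*(4*(-4) + 0))*5 = (8*(-16 + 0))*5 = (8*(-16))*5 = -128*5 = -640)
k(g) = 1 (k(g) = g/g = 1)
(k(-5)*(-2))*s = (1*(-2))*(-640) = -2*(-640) = 1280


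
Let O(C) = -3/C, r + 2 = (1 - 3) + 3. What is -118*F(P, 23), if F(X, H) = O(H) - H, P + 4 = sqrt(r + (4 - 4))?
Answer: 62776/23 ≈ 2729.4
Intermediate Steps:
r = -1 (r = -2 + ((1 - 3) + 3) = -2 + (-2 + 3) = -2 + 1 = -1)
P = -4 + I (P = -4 + sqrt(-1 + (4 - 4)) = -4 + sqrt(-1 + 0) = -4 + sqrt(-1) = -4 + I ≈ -4.0 + 1.0*I)
F(X, H) = -H - 3/H (F(X, H) = -3/H - H = -H - 3/H)
-118*F(P, 23) = -118*(-1*23 - 3/23) = -118*(-23 - 3*1/23) = -118*(-23 - 3/23) = -118*(-532/23) = 62776/23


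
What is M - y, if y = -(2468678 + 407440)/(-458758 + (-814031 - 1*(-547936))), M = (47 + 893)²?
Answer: 640477234682/724853 ≈ 8.8360e+5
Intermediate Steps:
M = 883600 (M = 940² = 883600)
y = 2876118/724853 (y = -2876118/(-458758 + (-814031 + 547936)) = -2876118/(-458758 - 266095) = -2876118/(-724853) = -2876118*(-1)/724853 = -1*(-2876118/724853) = 2876118/724853 ≈ 3.9679)
M - y = 883600 - 1*2876118/724853 = 883600 - 2876118/724853 = 640477234682/724853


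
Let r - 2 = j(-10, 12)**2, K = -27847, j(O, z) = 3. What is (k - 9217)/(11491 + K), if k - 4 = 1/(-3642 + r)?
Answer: 8363101/14847159 ≈ 0.56328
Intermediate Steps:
r = 11 (r = 2 + 3**2 = 2 + 9 = 11)
k = 14523/3631 (k = 4 + 1/(-3642 + 11) = 4 + 1/(-3631) = 4 - 1/3631 = 14523/3631 ≈ 3.9997)
(k - 9217)/(11491 + K) = (14523/3631 - 9217)/(11491 - 27847) = -33452404/3631/(-16356) = -33452404/3631*(-1/16356) = 8363101/14847159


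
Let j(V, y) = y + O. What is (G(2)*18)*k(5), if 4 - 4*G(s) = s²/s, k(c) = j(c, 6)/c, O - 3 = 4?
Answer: 117/5 ≈ 23.400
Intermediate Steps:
O = 7 (O = 3 + 4 = 7)
j(V, y) = 7 + y (j(V, y) = y + 7 = 7 + y)
k(c) = 13/c (k(c) = (7 + 6)/c = 13/c)
G(s) = 1 - s/4 (G(s) = 1 - s²/(4*s) = 1 - s/4)
(G(2)*18)*k(5) = ((1 - ¼*2)*18)*(13/5) = ((1 - ½)*18)*(13*(⅕)) = ((½)*18)*(13/5) = 9*(13/5) = 117/5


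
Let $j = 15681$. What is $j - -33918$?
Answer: $49599$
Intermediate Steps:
$j - -33918 = 15681 - -33918 = 15681 + 33918 = 49599$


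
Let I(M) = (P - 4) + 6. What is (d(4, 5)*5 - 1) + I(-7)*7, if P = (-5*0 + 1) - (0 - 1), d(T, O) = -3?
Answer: 12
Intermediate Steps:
P = 2 (P = (0 + 1) - 1*(-1) = 1 + 1 = 2)
I(M) = 4 (I(M) = (2 - 4) + 6 = -2 + 6 = 4)
(d(4, 5)*5 - 1) + I(-7)*7 = (-3*5 - 1) + 4*7 = (-15 - 1) + 28 = -16 + 28 = 12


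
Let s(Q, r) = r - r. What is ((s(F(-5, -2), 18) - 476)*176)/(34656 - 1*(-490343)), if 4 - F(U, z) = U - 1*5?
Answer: -83776/524999 ≈ -0.15957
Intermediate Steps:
F(U, z) = 9 - U (F(U, z) = 4 - (U - 1*5) = 4 - (U - 5) = 4 - (-5 + U) = 4 + (5 - U) = 9 - U)
s(Q, r) = 0
((s(F(-5, -2), 18) - 476)*176)/(34656 - 1*(-490343)) = ((0 - 476)*176)/(34656 - 1*(-490343)) = (-476*176)/(34656 + 490343) = -83776/524999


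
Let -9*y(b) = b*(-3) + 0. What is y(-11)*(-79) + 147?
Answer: 1310/3 ≈ 436.67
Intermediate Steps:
y(b) = b/3 (y(b) = -(b*(-3) + 0)/9 = -(-3*b + 0)/9 = -(-1)*b/3 = b/3)
y(-11)*(-79) + 147 = ((⅓)*(-11))*(-79) + 147 = -11/3*(-79) + 147 = 869/3 + 147 = 1310/3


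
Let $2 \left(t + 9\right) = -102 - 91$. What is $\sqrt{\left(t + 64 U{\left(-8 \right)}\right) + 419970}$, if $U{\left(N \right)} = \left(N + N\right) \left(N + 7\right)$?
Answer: $\frac{\sqrt{1683554}}{2} \approx 648.76$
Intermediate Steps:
$t = - \frac{211}{2}$ ($t = -9 + \frac{-102 - 91}{2} = -9 + \frac{1}{2} \left(-193\right) = -9 - \frac{193}{2} = - \frac{211}{2} \approx -105.5$)
$U{\left(N \right)} = 2 N \left(7 + N\right)$
$\sqrt{\left(t + 64 U{\left(-8 \right)}\right) + 419970} = \sqrt{\left(- \frac{211}{2} + 64 \cdot 2 \left(-8\right) \left(7 - 8\right)\right) + 419970} = \sqrt{\left(- \frac{211}{2} + 64 \cdot 2 \left(-8\right) \left(-1\right)\right) + 419970} = \sqrt{\left(- \frac{211}{2} + 64 \cdot 16\right) + 419970} = \sqrt{\left(- \frac{211}{2} + 1024\right) + 419970} = \sqrt{\frac{1837}{2} + 419970} = \sqrt{\frac{841777}{2}} = \frac{\sqrt{1683554}}{2}$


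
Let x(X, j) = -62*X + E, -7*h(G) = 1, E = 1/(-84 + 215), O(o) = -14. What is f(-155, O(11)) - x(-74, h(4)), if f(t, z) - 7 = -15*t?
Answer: -295537/131 ≈ -2256.0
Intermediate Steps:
f(t, z) = 7 - 15*t
E = 1/131 ≈ 0.0076336
h(G) = -⅐ (h(G) = -⅐*1 = -⅐)
x(X, j) = 1/131 - 62*X (x(X, j) = -62*X + 1/131 = 1/131 - 62*X)
f(-155, O(11)) - x(-74, h(4)) = (7 - 15*(-155)) - (1/131 - 62*(-74)) = (7 + 2325) - (1/131 + 4588) = 2332 - 1*601029/131 = 2332 - 601029/131 = -295537/131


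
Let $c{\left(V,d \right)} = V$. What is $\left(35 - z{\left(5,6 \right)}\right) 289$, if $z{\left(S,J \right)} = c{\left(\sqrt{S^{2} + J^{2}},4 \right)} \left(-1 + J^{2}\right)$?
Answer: $10115 - 10115 \sqrt{61} \approx -68886.0$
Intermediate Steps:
$z{\left(S,J \right)} = \sqrt{J^{2} + S^{2}} \left(-1 + J^{2}\right)$ ($z{\left(S,J \right)} = \sqrt{S^{2} + J^{2}} \left(-1 + J^{2}\right) = \sqrt{J^{2} + S^{2}} \left(-1 + J^{2}\right)$)
$\left(35 - z{\left(5,6 \right)}\right) 289 = \left(35 - \sqrt{6^{2} + 5^{2}} \left(-1 + 6^{2}\right)\right) 289 = \left(35 - \sqrt{36 + 25} \left(-1 + 36\right)\right) 289 = \left(35 - \sqrt{61} \cdot 35\right) 289 = \left(35 - 35 \sqrt{61}\right) 289 = 10115 - 10115 \sqrt{61}$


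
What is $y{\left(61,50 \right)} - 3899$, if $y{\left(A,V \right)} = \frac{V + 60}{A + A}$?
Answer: $- \frac{237784}{61} \approx -3898.1$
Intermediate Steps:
$y{\left(A,V \right)} = \frac{60 + V}{2 A}$
$y{\left(61,50 \right)} - 3899 = \frac{60 + 50}{2 \cdot 61} - 3899 = \frac{1}{2} \cdot \frac{1}{61} \cdot 110 - 3899 = \frac{55}{61} - 3899 = - \frac{237784}{61}$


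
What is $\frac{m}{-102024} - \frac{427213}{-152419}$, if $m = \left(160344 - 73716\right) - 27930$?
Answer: $\frac{1924404925}{863910892} \approx 2.2276$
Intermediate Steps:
$m = 58698$ ($m = 86628 - 27930 = 58698$)
$\frac{m}{-102024} - \frac{427213}{-152419} = \frac{58698}{-102024} - \frac{427213}{-152419} = 58698 \left(- \frac{1}{102024}\right) - - \frac{427213}{152419} = - \frac{3261}{5668} + \frac{427213}{152419} = \frac{1924404925}{863910892}$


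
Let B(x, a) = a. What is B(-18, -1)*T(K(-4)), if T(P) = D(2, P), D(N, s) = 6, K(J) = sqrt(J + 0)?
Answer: -6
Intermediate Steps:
K(J) = sqrt(J)
T(P) = 6
B(-18, -1)*T(K(-4)) = -1*6 = -6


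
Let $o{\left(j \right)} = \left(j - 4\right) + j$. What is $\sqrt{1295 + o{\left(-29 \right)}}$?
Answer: $3 \sqrt{137} \approx 35.114$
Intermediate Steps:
$o{\left(j \right)} = -4 + 2 j$ ($o{\left(j \right)} = \left(-4 + j\right) + j = -4 + 2 j$)
$\sqrt{1295 + o{\left(-29 \right)}} = \sqrt{1295 + \left(-4 + 2 \left(-29\right)\right)} = \sqrt{1295 - 62} = \sqrt{1233} = 3 \sqrt{137}$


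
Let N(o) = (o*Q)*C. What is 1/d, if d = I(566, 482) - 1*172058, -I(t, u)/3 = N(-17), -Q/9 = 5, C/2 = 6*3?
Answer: -1/254678 ≈ -3.9265e-6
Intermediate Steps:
C = 36 (C = 2*(6*3) = 2*18 = 36)
Q = -45 (Q = -9*5 = -45)
N(o) = -1620*o (N(o) = (o*(-45))*36 = -45*o*36 = -1620*o)
I(t, u) = -82620 (I(t, u) = -(-4860)*(-17) = -3*27540 = -82620)
d = -254678 (d = -82620 - 1*172058 = -82620 - 172058 = -254678)
1/d = 1/(-254678) = -1/254678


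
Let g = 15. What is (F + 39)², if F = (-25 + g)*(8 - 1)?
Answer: 961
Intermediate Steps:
F = -70 (F = (-25 + 15)*(8 - 1) = -10*7 = -70)
(F + 39)² = (-70 + 39)² = (-31)² = 961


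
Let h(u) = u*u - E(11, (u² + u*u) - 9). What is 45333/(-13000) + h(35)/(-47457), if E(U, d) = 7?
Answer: -722400727/205647000 ≈ -3.5128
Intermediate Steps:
h(u) = -7 + u² (h(u) = u*u - 1*7 = u² - 7 = -7 + u²)
45333/(-13000) + h(35)/(-47457) = 45333/(-13000) + (-7 + 35²)/(-47457) = 45333*(-1/13000) + (-7 + 1225)*(-1/47457) = -45333/13000 + 1218*(-1/47457) = -45333/13000 - 406/15819 = -722400727/205647000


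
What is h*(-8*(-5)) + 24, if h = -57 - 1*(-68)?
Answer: 464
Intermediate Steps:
h = 11 (h = -57 + 68 = 11)
h*(-8*(-5)) + 24 = 11*(-8*(-5)) + 24 = 11*40 + 24 = 440 + 24 = 464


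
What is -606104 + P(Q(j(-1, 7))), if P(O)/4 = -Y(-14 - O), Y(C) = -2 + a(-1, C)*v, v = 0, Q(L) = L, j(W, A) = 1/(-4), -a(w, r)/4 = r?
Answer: -606096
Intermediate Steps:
a(w, r) = -4*r
j(W, A) = -1/4
Y(C) = -2 (Y(C) = -2 - 4*C*0 = -2 + 0 = -2)
P(O) = 8 (P(O) = 4*(-1*(-2)) = 4*2 = 8)
-606104 + P(Q(j(-1, 7))) = -606104 + 8 = -606096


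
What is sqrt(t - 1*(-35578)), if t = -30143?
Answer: sqrt(5435) ≈ 73.722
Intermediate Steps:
sqrt(t - 1*(-35578)) = sqrt(-30143 - 1*(-35578)) = sqrt(-30143 + 35578) = sqrt(5435)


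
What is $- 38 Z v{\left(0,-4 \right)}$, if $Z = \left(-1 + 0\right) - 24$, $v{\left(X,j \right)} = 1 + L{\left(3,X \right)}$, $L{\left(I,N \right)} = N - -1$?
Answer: $1900$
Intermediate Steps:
$L{\left(I,N \right)} = 1 + N$ ($L{\left(I,N \right)} = N + 1 = 1 + N$)
$v{\left(X,j \right)} = 2 + X$ ($v{\left(X,j \right)} = 1 + \left(1 + X\right) = 2 + X$)
$Z = -25$ ($Z = -1 - 24 = -25$)
$- 38 Z v{\left(0,-4 \right)} = \left(-38\right) \left(-25\right) \left(2 + 0\right) = 950 \cdot 2 = 1900$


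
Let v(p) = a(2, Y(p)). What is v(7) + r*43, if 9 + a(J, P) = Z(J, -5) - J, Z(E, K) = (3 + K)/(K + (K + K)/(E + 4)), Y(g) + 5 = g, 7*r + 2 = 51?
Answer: 2903/10 ≈ 290.30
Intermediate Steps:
r = 7 (r = -2/7 + (⅐)*51 = -2/7 + 51/7 = 7)
Y(g) = -5 + g
Z(E, K) = (3 + K)/(K + 2*K/(4 + E)) (Z(E, K) = (3 + K)/(K + (2*K)/(4 + E)) = (3 + K)/(K + 2*K/(4 + E)))
a(J, P) = -9 - J - (-8 - 2*J)/(5*(6 + J)) (a(J, P) = -9 + ((12 + 3*J + 4*(-5) + J*(-5))/((-5)*(6 + J)) - J) = -9 + (-(12 + 3*J - 20 - 5*J)/(5*(6 + J)) - J) = -9 + (-(-8 - 2*J)/(5*(6 + J)) - J) = -9 + (-J - (-8 - 2*J)/(5*(6 + J))) = -9 - J - (-8 - 2*J)/(5*(6 + J)))
v(p) = -107/10 (v(p) = (-262 - 73*2 - 5*2²)/(5*(6 + 2)) = (⅕)*(-262 - 146 - 5*4)/8 = (⅕)*(⅛)*(-262 - 146 - 20) = (⅕)*(⅛)*(-428) = -107/10)
v(7) + r*43 = -107/10 + 7*43 = -107/10 + 301 = 2903/10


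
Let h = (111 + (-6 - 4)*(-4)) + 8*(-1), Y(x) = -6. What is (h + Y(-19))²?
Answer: 18769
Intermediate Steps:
h = 143 (h = (111 - 10*(-4)) - 8 = (111 + 40) - 8 = 151 - 8 = 143)
(h + Y(-19))² = (143 - 6)² = 137² = 18769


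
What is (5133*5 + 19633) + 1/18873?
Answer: 854909155/18873 ≈ 45298.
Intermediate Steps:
(5133*5 + 19633) + 1/18873 = (25665 + 19633) + 1/18873 = 45298 + 1/18873 = 854909155/18873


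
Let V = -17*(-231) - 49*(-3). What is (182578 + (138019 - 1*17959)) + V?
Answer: 306712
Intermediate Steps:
V = 4074 (V = 3927 + 147 = 4074)
(182578 + (138019 - 1*17959)) + V = (182578 + (138019 - 1*17959)) + 4074 = (182578 + (138019 - 17959)) + 4074 = (182578 + 120060) + 4074 = 302638 + 4074 = 306712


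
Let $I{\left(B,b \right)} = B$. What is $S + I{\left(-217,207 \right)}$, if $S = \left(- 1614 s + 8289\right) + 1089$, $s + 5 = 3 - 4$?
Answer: $18845$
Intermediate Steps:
$s = -6$ ($s = -5 + \left(3 - 4\right) = -5 - 1 = -6$)
$S = 19062$ ($S = \left(\left(-1614\right) \left(-6\right) + 8289\right) + 1089 = \left(9684 + 8289\right) + 1089 = 17973 + 1089 = 19062$)
$S + I{\left(-217,207 \right)} = 19062 - 217 = 18845$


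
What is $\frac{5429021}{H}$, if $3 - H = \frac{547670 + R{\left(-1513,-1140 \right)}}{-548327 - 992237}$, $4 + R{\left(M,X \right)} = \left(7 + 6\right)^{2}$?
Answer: $\frac{8363754307844}{5169527} \approx 1.6179 \cdot 10^{6}$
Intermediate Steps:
$R{\left(M,X \right)} = 165$ ($R{\left(M,X \right)} = -4 + \left(7 + 6\right)^{2} = -4 + 13^{2} = -4 + 169 = 165$)
$H = \frac{5169527}{1540564}$ ($H = 3 - \frac{547670 + 165}{-548327 - 992237} = 3 - \frac{547835}{-1540564} = 3 - 547835 \left(- \frac{1}{1540564}\right) = 3 - - \frac{547835}{1540564} = 3 + \frac{547835}{1540564} = \frac{5169527}{1540564} \approx 3.3556$)
$\frac{5429021}{H} = \frac{5429021}{\frac{5169527}{1540564}} = 5429021 \cdot \frac{1540564}{5169527} = \frac{8363754307844}{5169527}$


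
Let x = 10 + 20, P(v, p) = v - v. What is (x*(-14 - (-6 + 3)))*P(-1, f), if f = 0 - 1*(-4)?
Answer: 0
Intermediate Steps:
f = 4 (f = 0 + 4 = 4)
P(v, p) = 0
x = 30
(x*(-14 - (-6 + 3)))*P(-1, f) = (30*(-14 - (-6 + 3)))*0 = (30*(-14 - 1*(-3)))*0 = (30*(-14 + 3))*0 = (30*(-11))*0 = -330*0 = 0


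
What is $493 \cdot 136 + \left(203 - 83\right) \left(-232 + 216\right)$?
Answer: $65128$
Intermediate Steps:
$493 \cdot 136 + \left(203 - 83\right) \left(-232 + 216\right) = 67048 + 120 \left(-16\right) = 67048 - 1920 = 65128$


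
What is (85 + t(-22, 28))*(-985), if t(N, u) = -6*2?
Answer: -71905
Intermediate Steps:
t(N, u) = -12
(85 + t(-22, 28))*(-985) = (85 - 12)*(-985) = 73*(-985) = -71905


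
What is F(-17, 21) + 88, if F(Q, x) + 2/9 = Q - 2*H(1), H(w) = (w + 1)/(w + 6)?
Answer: 4423/63 ≈ 70.206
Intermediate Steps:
H(w) = (1 + w)/(6 + w)
F(Q, x) = -50/63 + Q (F(Q, x) = -2/9 + (Q - 2*(1 + 1)/(6 + 1)) = -2/9 + (Q - 2*2/7) = -2/9 + (Q - 4/7) = -2/9 + (-4/7 + Q) = -50/63 + Q)
F(-17, 21) + 88 = (-50/63 - 17) + 88 = -1121/63 + 88 = 4423/63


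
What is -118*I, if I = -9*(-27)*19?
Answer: -544806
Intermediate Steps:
I = 4617 (I = 243*19 = 4617)
-118*I = -118*4617 = -544806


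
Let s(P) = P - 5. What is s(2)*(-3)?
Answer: 9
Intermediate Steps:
s(P) = -5 + P
s(2)*(-3) = (-5 + 2)*(-3) = -3*(-3) = 9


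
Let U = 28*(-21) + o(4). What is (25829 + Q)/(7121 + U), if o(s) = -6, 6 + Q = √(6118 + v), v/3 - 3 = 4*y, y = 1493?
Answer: 25823/6527 + √24043/6527 ≈ 3.9801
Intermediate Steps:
v = 17925 (v = 9 + 3*(4*1493) = 9 + 3*5972 = 9 + 17916 = 17925)
Q = -6 + √24043 (Q = -6 + √(6118 + 17925) = -6 + √24043 ≈ 149.06)
U = -594 (U = 28*(-21) - 6 = -588 - 6 = -594)
(25829 + Q)/(7121 + U) = (25829 + (-6 + √24043))/(7121 - 594) = (25823 + √24043)/6527 = (25823 + √24043)*(1/6527) = 25823/6527 + √24043/6527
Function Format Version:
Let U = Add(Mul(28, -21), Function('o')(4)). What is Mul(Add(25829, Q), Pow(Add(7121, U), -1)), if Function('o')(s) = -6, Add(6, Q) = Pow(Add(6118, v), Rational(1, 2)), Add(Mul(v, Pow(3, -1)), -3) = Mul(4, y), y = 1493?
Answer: Add(Rational(25823, 6527), Mul(Rational(1, 6527), Pow(24043, Rational(1, 2)))) ≈ 3.9801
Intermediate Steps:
v = 17925 (v = Add(9, Mul(3, Mul(4, 1493))) = Add(9, Mul(3, 5972)) = Add(9, 17916) = 17925)
Q = Add(-6, Pow(24043, Rational(1, 2))) (Q = Add(-6, Pow(Add(6118, 17925), Rational(1, 2))) = Add(-6, Pow(24043, Rational(1, 2))) ≈ 149.06)
U = -594 (U = Add(Mul(28, -21), -6) = Add(-588, -6) = -594)
Mul(Add(25829, Q), Pow(Add(7121, U), -1)) = Mul(Add(25829, Add(-6, Pow(24043, Rational(1, 2)))), Pow(Add(7121, -594), -1)) = Mul(Add(25823, Pow(24043, Rational(1, 2))), Pow(6527, -1)) = Mul(Add(25823, Pow(24043, Rational(1, 2))), Rational(1, 6527)) = Add(Rational(25823, 6527), Mul(Rational(1, 6527), Pow(24043, Rational(1, 2))))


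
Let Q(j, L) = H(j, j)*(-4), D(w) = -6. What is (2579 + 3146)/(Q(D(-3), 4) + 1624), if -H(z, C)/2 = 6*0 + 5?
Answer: 5725/1664 ≈ 3.4405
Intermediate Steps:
H(z, C) = -10 (H(z, C) = -2*(6*0 + 5) = -2*(0 + 5) = -2*5 = -10)
Q(j, L) = 40 (Q(j, L) = -10*(-4) = 40)
(2579 + 3146)/(Q(D(-3), 4) + 1624) = (2579 + 3146)/(40 + 1624) = 5725/1664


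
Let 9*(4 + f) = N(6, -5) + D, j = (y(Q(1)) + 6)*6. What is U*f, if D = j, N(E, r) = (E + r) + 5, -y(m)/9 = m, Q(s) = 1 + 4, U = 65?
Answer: -5720/3 ≈ -1906.7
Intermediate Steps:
Q(s) = 5
y(m) = -9*m
j = -234 (j = (-9*5 + 6)*6 = (-45 + 6)*6 = -39*6 = -234)
N(E, r) = 5 + E + r
D = -234
f = -88/3 (f = -4 + ((5 + 6 - 5) - 234)/9 = -4 + (6 - 234)/9 = -4 + (⅑)*(-228) = -4 - 76/3 = -88/3 ≈ -29.333)
U*f = 65*(-88/3) = -5720/3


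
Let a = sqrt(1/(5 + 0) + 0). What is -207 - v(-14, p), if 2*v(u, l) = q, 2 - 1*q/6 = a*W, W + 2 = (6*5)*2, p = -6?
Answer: -213 + 174*sqrt(5)/5 ≈ -135.18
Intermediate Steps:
W = 58 (W = -2 + (6*5)*2 = -2 + 30*2 = -2 + 60 = 58)
a = sqrt(5)/5 (a = sqrt(1/5 + 0) = sqrt(1/5) = sqrt(5)/5 ≈ 0.44721)
q = 12 - 348*sqrt(5)/5 (q = 12 - 6*sqrt(5)/5*58 = 12 - 348*sqrt(5)/5 ≈ -143.63)
v(u, l) = 6 - 174*sqrt(5)/5 (v(u, l) = (12 - 348*sqrt(5)/5)/2 = 6 - 174*sqrt(5)/5)
-207 - v(-14, p) = -207 - (6 - 174*sqrt(5)/5) = -207 + (-6 + 174*sqrt(5)/5) = -213 + 174*sqrt(5)/5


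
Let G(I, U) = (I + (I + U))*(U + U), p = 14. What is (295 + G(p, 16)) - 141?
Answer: 1562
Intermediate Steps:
G(I, U) = 2*U*(U + 2*I) (G(I, U) = (U + 2*I)*(2*U) = 2*U*(U + 2*I))
(295 + G(p, 16)) - 141 = (295 + 2*16*(16 + 2*14)) - 141 = (295 + 2*16*(16 + 28)) - 141 = (295 + 2*16*44) - 141 = (295 + 1408) - 141 = 1703 - 141 = 1562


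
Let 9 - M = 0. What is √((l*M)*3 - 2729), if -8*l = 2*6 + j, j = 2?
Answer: I*√11105/2 ≈ 52.69*I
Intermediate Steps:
M = 9 (M = 9 - 1*0 = 9 + 0 = 9)
l = -7/4 (l = -(2*6 + 2)/8 = -(12 + 2)/8 = -⅛*14 = -7/4 ≈ -1.7500)
√((l*M)*3 - 2729) = √(-7/4*9*3 - 2729) = √(-63/4*3 - 2729) = √(-189/4 - 2729) = √(-11105/4) = I*√11105/2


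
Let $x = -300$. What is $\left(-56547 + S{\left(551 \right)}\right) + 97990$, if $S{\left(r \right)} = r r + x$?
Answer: $344744$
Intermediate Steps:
$S{\left(r \right)} = -300 + r^{2}$ ($S{\left(r \right)} = r r - 300 = r^{2} - 300 = -300 + r^{2}$)
$\left(-56547 + S{\left(551 \right)}\right) + 97990 = \left(-56547 - \left(300 - 551^{2}\right)\right) + 97990 = \left(-56547 + \left(-300 + 303601\right)\right) + 97990 = \left(-56547 + 303301\right) + 97990 = 246754 + 97990 = 344744$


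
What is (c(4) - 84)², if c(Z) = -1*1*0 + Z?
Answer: 6400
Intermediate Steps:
c(Z) = Z (c(Z) = -1*0 + Z = 0 + Z = Z)
(c(4) - 84)² = (4 - 84)² = (-80)² = 6400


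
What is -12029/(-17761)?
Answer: 12029/17761 ≈ 0.67727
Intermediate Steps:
-12029/(-17761) = -12029*(-1/17761) = 12029/17761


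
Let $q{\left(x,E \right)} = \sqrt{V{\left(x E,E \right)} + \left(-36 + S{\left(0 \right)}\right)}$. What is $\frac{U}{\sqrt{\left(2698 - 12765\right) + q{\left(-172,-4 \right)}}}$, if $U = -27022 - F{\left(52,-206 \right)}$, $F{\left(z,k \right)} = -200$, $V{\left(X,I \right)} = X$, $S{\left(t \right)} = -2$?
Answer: $\frac{26822 i}{\sqrt{10067 - 5 \sqrt{26}}} \approx 267.67 i$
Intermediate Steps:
$U = -26822$ ($U = -27022 - -200 = -27022 + 200 = -26822$)
$q{\left(x,E \right)} = \sqrt{-38 + E x}$ ($q{\left(x,E \right)} = \sqrt{x E - 38} = \sqrt{E x - 38} = \sqrt{-38 + E x}$)
$\frac{U}{\sqrt{\left(2698 - 12765\right) + q{\left(-172,-4 \right)}}} = - \frac{26822}{\sqrt{\left(2698 - 12765\right) + \sqrt{-38 - -688}}} = - \frac{26822}{\sqrt{\left(2698 - 12765\right) + \sqrt{-38 + 688}}} = - \frac{26822}{\sqrt{-10067 + \sqrt{650}}} = - \frac{26822}{\sqrt{-10067 + 5 \sqrt{26}}}$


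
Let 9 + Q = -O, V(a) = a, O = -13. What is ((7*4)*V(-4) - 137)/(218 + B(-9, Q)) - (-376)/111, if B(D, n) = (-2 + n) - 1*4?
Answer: 5953/2664 ≈ 2.2346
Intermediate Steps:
Q = 4 (Q = -9 - 1*(-13) = -9 + 13 = 4)
B(D, n) = -6 + n (B(D, n) = (-2 + n) - 4 = -6 + n)
((7*4)*V(-4) - 137)/(218 + B(-9, Q)) - (-376)/111 = ((7*4)*(-4) - 137)/(218 + (-6 + 4)) - (-376)/111 = (28*(-4) - 137)/(218 - 2) - (-376)/111 = (-112 - 137)/216 - 1*(-376/111) = -249*1/216 + 376/111 = -83/72 + 376/111 = 5953/2664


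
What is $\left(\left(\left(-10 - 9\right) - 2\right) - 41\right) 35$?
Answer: $-2170$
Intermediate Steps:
$\left(\left(\left(-10 - 9\right) - 2\right) - 41\right) 35 = \left(\left(-19 - 2\right) - 41\right) 35 = \left(-21 - 41\right) 35 = \left(-62\right) 35 = -2170$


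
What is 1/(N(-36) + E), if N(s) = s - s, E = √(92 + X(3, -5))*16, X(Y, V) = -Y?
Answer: √89/1424 ≈ 0.0066250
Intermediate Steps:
E = 16*√89 (E = √(92 - 1*3)*16 = √(92 - 3)*16 = √89*16 = 16*√89 ≈ 150.94)
N(s) = 0
1/(N(-36) + E) = 1/(0 + 16*√89) = 1/(16*√89) = √89/1424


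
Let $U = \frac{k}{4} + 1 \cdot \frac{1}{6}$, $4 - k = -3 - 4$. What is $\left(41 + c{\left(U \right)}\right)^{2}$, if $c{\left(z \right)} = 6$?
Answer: $2209$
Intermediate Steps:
$k = 11$ ($k = 4 - \left(-3 - 4\right) = 4 - -7 = 4 + 7 = 11$)
$U = \frac{35}{12}$ ($U = \frac{11}{4} + 1 \cdot \frac{1}{6} = 11 \cdot \frac{1}{4} + 1 \cdot \frac{1}{6} = \frac{11}{4} + \frac{1}{6} = \frac{35}{12} \approx 2.9167$)
$\left(41 + c{\left(U \right)}\right)^{2} = \left(41 + 6\right)^{2} = 47^{2} = 2209$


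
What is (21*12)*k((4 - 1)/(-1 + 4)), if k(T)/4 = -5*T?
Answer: -5040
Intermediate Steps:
k(T) = -20*T (k(T) = 4*(-5*T) = -20*T)
(21*12)*k((4 - 1)/(-1 + 4)) = (21*12)*(-20*(4 - 1)/(-1 + 4)) = 252*(-60/3) = 252*(-20*1) = 252*(-20) = -5040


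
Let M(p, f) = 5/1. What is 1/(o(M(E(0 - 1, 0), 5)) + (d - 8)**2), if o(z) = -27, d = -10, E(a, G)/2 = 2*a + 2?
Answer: 1/297 ≈ 0.0033670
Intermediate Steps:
E(a, G) = 4 + 4*a (E(a, G) = 2*(2*a + 2) = 2*(2 + 2*a) = 4 + 4*a)
M(p, f) = 5 (M(p, f) = 5*1 = 5)
1/(o(M(E(0 - 1, 0), 5)) + (d - 8)**2) = 1/(-27 + (-10 - 8)**2) = 1/(-27 + (-18)**2) = 1/(-27 + 324) = 1/297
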